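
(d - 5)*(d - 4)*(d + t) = d^3 + d^2*t - 9*d^2 - 9*d*t + 20*d + 20*t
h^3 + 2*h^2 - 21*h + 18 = (h - 3)*(h - 1)*(h + 6)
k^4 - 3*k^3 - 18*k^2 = k^2*(k - 6)*(k + 3)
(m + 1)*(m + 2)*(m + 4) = m^3 + 7*m^2 + 14*m + 8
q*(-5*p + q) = -5*p*q + q^2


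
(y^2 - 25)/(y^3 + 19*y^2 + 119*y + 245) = (y - 5)/(y^2 + 14*y + 49)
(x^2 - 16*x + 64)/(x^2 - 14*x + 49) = (x^2 - 16*x + 64)/(x^2 - 14*x + 49)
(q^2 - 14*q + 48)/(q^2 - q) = (q^2 - 14*q + 48)/(q*(q - 1))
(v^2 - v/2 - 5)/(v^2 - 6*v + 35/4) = 2*(v + 2)/(2*v - 7)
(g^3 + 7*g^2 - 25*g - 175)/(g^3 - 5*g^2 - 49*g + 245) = (g + 5)/(g - 7)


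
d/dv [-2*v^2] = -4*v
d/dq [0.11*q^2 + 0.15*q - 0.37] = 0.22*q + 0.15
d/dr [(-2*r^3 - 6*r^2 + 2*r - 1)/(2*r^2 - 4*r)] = (-r^4 + 4*r^3 + 5*r^2 + r - 1)/(r^2*(r^2 - 4*r + 4))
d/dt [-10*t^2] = -20*t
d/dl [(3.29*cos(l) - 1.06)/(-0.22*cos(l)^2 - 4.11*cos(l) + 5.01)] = (-0.7238*cos(l)^2 + 0.4664*cos(l) - 12.1263)*sin(l)/(0.0484*cos(l)^4 + 1.8084*cos(l)^3 + 14.6877*cos(l)^2 - 41.1822*cos(l) + 25.1001)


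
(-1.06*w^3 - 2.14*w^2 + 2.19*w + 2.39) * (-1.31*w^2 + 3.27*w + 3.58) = 1.3886*w^5 - 0.6628*w^4 - 13.6615*w^3 - 3.6308*w^2 + 15.6555*w + 8.5562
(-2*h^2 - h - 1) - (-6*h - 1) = -2*h^2 + 5*h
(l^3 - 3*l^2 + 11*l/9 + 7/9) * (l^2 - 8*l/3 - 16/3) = l^5 - 17*l^4/3 + 35*l^3/9 + 365*l^2/27 - 232*l/27 - 112/27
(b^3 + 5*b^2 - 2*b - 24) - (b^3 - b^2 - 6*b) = 6*b^2 + 4*b - 24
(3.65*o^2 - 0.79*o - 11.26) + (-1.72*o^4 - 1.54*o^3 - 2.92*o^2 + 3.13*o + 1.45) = -1.72*o^4 - 1.54*o^3 + 0.73*o^2 + 2.34*o - 9.81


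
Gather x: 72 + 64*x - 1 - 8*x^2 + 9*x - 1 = -8*x^2 + 73*x + 70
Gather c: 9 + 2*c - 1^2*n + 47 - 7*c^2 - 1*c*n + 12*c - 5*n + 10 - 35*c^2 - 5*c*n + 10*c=-42*c^2 + c*(24 - 6*n) - 6*n + 66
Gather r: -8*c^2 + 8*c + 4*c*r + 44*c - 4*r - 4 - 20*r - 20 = -8*c^2 + 52*c + r*(4*c - 24) - 24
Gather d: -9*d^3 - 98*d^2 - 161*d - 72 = -9*d^3 - 98*d^2 - 161*d - 72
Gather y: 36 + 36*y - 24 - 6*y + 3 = 30*y + 15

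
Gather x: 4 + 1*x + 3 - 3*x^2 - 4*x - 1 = -3*x^2 - 3*x + 6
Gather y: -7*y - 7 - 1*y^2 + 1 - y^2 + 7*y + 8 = 2 - 2*y^2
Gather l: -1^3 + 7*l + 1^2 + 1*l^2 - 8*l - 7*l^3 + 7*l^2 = -7*l^3 + 8*l^2 - l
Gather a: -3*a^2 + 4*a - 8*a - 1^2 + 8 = -3*a^2 - 4*a + 7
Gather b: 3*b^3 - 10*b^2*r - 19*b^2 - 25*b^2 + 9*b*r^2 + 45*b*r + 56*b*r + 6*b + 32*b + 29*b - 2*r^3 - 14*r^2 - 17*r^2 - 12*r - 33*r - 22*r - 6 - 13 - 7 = 3*b^3 + b^2*(-10*r - 44) + b*(9*r^2 + 101*r + 67) - 2*r^3 - 31*r^2 - 67*r - 26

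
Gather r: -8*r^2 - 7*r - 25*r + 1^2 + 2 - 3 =-8*r^2 - 32*r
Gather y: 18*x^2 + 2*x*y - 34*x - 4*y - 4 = 18*x^2 - 34*x + y*(2*x - 4) - 4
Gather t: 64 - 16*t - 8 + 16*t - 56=0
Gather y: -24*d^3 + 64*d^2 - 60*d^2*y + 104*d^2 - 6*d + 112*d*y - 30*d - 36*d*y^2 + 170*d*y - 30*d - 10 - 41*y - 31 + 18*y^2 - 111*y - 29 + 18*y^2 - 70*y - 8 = -24*d^3 + 168*d^2 - 66*d + y^2*(36 - 36*d) + y*(-60*d^2 + 282*d - 222) - 78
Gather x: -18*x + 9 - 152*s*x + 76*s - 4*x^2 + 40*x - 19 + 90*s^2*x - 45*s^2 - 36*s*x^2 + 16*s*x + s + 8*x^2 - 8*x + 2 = -45*s^2 + 77*s + x^2*(4 - 36*s) + x*(90*s^2 - 136*s + 14) - 8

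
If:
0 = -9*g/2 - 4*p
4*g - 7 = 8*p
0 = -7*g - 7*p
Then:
No Solution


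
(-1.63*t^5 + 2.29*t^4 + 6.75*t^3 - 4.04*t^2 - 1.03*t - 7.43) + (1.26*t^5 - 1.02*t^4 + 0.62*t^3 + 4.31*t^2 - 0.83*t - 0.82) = -0.37*t^5 + 1.27*t^4 + 7.37*t^3 + 0.27*t^2 - 1.86*t - 8.25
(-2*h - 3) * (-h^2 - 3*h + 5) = 2*h^3 + 9*h^2 - h - 15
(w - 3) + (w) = 2*w - 3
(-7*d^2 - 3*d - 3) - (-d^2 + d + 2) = -6*d^2 - 4*d - 5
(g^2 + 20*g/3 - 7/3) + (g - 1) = g^2 + 23*g/3 - 10/3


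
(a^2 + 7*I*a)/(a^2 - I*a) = (a + 7*I)/(a - I)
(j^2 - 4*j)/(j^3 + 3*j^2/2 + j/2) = 2*(j - 4)/(2*j^2 + 3*j + 1)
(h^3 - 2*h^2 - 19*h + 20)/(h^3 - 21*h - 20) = (h - 1)/(h + 1)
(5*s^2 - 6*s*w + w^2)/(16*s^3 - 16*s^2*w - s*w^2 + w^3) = (5*s - w)/(16*s^2 - w^2)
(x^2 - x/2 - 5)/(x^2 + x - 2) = (x - 5/2)/(x - 1)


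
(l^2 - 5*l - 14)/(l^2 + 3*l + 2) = (l - 7)/(l + 1)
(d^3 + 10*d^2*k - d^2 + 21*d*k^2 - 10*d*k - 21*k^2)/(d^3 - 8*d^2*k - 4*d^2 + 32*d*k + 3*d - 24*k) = (d^2 + 10*d*k + 21*k^2)/(d^2 - 8*d*k - 3*d + 24*k)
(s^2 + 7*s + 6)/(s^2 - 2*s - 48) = (s + 1)/(s - 8)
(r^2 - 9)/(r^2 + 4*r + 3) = (r - 3)/(r + 1)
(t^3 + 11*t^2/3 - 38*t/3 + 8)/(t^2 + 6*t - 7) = (t^2 + 14*t/3 - 8)/(t + 7)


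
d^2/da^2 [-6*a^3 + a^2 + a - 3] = 2 - 36*a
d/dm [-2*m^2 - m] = -4*m - 1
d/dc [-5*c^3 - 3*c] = -15*c^2 - 3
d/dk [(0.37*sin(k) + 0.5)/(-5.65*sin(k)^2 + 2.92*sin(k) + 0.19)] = (2.0905*sin(k)^2 + 5.65*sin(k) - 1.3897)*cos(k)/(31.9225*sin(k)^4 - 32.996*sin(k)^3 + 6.3794*sin(k)^2 + 1.1096*sin(k) + 0.0361)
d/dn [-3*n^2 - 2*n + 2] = -6*n - 2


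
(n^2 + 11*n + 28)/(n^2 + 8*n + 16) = (n + 7)/(n + 4)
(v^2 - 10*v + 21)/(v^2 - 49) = (v - 3)/(v + 7)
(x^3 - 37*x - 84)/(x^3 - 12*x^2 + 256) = (x^2 - 4*x - 21)/(x^2 - 16*x + 64)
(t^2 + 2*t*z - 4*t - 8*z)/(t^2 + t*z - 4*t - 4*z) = (t + 2*z)/(t + z)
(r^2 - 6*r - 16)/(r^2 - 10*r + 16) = (r + 2)/(r - 2)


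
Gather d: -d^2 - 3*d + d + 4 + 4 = -d^2 - 2*d + 8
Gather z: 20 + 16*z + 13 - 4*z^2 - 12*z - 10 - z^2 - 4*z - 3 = 20 - 5*z^2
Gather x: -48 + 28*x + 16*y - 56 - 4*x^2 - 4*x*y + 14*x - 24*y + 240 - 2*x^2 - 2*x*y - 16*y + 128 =-6*x^2 + x*(42 - 6*y) - 24*y + 264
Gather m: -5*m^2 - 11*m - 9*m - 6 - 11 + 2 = -5*m^2 - 20*m - 15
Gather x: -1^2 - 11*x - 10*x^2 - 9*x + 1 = -10*x^2 - 20*x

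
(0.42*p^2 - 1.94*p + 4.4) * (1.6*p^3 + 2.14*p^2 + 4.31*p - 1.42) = 0.672*p^5 - 2.2052*p^4 + 4.6986*p^3 + 0.458200000000003*p^2 + 21.7188*p - 6.248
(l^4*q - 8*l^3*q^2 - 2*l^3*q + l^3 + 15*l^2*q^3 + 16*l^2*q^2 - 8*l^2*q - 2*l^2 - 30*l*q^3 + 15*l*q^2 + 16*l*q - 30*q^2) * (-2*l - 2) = -2*l^5*q + 16*l^4*q^2 + 2*l^4*q - 2*l^4 - 30*l^3*q^3 - 16*l^3*q^2 + 20*l^3*q + 2*l^3 + 30*l^2*q^3 - 62*l^2*q^2 - 16*l^2*q + 4*l^2 + 60*l*q^3 + 30*l*q^2 - 32*l*q + 60*q^2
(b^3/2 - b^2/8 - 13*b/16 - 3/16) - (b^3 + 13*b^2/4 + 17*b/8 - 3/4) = -b^3/2 - 27*b^2/8 - 47*b/16 + 9/16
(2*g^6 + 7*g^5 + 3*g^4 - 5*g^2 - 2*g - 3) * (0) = 0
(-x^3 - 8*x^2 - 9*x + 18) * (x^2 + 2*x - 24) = -x^5 - 10*x^4 - x^3 + 192*x^2 + 252*x - 432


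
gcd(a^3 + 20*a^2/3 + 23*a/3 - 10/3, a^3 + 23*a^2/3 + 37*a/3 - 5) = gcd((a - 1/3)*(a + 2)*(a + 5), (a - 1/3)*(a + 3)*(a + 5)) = a^2 + 14*a/3 - 5/3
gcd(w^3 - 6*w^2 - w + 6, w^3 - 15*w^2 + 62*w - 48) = w^2 - 7*w + 6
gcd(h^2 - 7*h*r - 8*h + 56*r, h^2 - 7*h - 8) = h - 8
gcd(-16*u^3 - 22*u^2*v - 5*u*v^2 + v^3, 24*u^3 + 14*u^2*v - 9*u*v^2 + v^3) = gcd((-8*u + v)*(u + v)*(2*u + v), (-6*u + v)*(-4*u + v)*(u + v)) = u + v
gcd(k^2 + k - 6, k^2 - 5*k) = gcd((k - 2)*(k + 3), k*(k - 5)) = 1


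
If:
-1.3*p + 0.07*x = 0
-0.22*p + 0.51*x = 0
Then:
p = 0.00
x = 0.00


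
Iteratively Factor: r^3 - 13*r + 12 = (r - 3)*(r^2 + 3*r - 4) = (r - 3)*(r - 1)*(r + 4)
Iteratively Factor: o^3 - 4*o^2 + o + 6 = (o + 1)*(o^2 - 5*o + 6) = (o - 2)*(o + 1)*(o - 3)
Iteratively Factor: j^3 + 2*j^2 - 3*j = (j + 3)*(j^2 - j) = (j - 1)*(j + 3)*(j)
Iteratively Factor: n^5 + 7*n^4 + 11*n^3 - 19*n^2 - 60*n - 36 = (n + 3)*(n^4 + 4*n^3 - n^2 - 16*n - 12) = (n + 3)^2*(n^3 + n^2 - 4*n - 4) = (n + 1)*(n + 3)^2*(n^2 - 4) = (n - 2)*(n + 1)*(n + 3)^2*(n + 2)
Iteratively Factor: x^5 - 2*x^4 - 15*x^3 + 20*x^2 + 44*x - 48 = (x - 2)*(x^4 - 15*x^2 - 10*x + 24) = (x - 2)*(x - 1)*(x^3 + x^2 - 14*x - 24) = (x - 4)*(x - 2)*(x - 1)*(x^2 + 5*x + 6) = (x - 4)*(x - 2)*(x - 1)*(x + 3)*(x + 2)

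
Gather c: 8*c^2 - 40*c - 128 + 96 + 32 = 8*c^2 - 40*c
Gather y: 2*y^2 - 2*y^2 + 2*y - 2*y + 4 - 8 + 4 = 0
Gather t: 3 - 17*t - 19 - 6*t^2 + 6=-6*t^2 - 17*t - 10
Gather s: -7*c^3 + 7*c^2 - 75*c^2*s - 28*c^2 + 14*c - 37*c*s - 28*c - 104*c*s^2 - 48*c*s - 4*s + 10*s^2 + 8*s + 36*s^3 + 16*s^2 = -7*c^3 - 21*c^2 - 14*c + 36*s^3 + s^2*(26 - 104*c) + s*(-75*c^2 - 85*c + 4)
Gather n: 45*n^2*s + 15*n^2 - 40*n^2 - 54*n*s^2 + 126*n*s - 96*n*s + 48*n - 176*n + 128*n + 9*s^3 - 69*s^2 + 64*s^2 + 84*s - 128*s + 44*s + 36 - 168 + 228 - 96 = n^2*(45*s - 25) + n*(-54*s^2 + 30*s) + 9*s^3 - 5*s^2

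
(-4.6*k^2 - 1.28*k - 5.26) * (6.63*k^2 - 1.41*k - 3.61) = -30.498*k^4 - 2.0004*k^3 - 16.463*k^2 + 12.0374*k + 18.9886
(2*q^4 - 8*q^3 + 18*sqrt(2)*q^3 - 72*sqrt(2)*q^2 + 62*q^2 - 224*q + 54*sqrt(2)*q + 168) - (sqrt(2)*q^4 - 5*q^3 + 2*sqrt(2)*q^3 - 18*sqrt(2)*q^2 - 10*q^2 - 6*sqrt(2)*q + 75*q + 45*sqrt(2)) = -sqrt(2)*q^4 + 2*q^4 - 3*q^3 + 16*sqrt(2)*q^3 - 54*sqrt(2)*q^2 + 72*q^2 - 299*q + 60*sqrt(2)*q - 45*sqrt(2) + 168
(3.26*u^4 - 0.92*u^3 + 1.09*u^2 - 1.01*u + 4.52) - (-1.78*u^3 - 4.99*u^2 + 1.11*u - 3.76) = 3.26*u^4 + 0.86*u^3 + 6.08*u^2 - 2.12*u + 8.28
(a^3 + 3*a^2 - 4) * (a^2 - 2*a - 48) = a^5 + a^4 - 54*a^3 - 148*a^2 + 8*a + 192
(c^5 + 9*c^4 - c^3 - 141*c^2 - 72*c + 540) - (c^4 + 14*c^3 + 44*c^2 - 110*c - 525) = c^5 + 8*c^4 - 15*c^3 - 185*c^2 + 38*c + 1065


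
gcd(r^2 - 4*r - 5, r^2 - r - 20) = r - 5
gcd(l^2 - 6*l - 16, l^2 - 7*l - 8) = l - 8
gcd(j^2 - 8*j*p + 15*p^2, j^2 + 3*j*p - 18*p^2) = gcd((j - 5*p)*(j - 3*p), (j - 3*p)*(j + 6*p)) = -j + 3*p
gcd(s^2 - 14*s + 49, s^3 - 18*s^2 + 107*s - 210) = s - 7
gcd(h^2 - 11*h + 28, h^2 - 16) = h - 4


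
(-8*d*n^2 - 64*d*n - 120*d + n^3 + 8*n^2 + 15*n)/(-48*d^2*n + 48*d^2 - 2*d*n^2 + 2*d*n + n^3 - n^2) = (n^2 + 8*n + 15)/(6*d*n - 6*d + n^2 - n)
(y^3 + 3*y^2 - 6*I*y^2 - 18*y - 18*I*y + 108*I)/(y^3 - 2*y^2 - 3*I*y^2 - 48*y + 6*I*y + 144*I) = (y^2 - 3*y*(1 + 2*I) + 18*I)/(y^2 - y*(8 + 3*I) + 24*I)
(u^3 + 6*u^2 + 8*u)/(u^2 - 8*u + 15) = u*(u^2 + 6*u + 8)/(u^2 - 8*u + 15)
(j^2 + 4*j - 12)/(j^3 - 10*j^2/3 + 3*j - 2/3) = 3*(j + 6)/(3*j^2 - 4*j + 1)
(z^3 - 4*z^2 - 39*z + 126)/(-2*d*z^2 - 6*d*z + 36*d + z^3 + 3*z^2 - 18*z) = (z - 7)/(-2*d + z)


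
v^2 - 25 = (v - 5)*(v + 5)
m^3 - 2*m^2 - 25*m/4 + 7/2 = (m - 7/2)*(m - 1/2)*(m + 2)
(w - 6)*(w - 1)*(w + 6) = w^3 - w^2 - 36*w + 36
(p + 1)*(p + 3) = p^2 + 4*p + 3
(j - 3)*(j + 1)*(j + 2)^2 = j^4 + 2*j^3 - 7*j^2 - 20*j - 12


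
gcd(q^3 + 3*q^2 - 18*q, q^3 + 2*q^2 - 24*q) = q^2 + 6*q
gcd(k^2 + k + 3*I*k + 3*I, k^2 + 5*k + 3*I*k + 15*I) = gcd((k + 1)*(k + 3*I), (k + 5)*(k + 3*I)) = k + 3*I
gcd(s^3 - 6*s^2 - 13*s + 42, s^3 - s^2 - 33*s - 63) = s^2 - 4*s - 21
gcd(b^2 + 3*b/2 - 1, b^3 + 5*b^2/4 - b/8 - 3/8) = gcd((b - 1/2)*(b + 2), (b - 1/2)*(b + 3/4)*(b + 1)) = b - 1/2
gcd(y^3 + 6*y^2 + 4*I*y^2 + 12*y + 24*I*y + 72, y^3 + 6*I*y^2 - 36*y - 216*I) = y^2 + y*(6 + 6*I) + 36*I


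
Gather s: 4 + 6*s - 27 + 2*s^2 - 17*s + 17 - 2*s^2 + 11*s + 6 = 0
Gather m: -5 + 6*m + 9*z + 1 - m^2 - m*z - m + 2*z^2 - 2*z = -m^2 + m*(5 - z) + 2*z^2 + 7*z - 4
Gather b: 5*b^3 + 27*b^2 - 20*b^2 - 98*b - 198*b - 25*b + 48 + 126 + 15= 5*b^3 + 7*b^2 - 321*b + 189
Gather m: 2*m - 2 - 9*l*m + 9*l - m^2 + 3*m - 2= 9*l - m^2 + m*(5 - 9*l) - 4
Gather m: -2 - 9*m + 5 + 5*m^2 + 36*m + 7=5*m^2 + 27*m + 10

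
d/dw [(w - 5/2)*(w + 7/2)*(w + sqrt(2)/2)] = 3*w^2 + sqrt(2)*w + 2*w - 35/4 + sqrt(2)/2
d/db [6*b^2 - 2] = 12*b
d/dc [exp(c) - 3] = exp(c)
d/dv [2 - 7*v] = -7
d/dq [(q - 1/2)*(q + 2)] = 2*q + 3/2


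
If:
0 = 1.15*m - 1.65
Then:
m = 1.43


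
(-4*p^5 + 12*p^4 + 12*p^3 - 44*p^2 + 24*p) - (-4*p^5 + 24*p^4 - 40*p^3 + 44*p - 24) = -12*p^4 + 52*p^3 - 44*p^2 - 20*p + 24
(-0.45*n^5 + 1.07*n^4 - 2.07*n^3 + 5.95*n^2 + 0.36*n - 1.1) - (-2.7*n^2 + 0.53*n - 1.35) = -0.45*n^5 + 1.07*n^4 - 2.07*n^3 + 8.65*n^2 - 0.17*n + 0.25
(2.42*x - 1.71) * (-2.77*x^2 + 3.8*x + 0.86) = -6.7034*x^3 + 13.9327*x^2 - 4.4168*x - 1.4706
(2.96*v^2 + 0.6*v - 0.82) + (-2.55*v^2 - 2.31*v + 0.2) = 0.41*v^2 - 1.71*v - 0.62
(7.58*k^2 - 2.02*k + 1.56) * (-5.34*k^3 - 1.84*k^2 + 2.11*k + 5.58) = -40.4772*k^5 - 3.1604*k^4 + 11.3802*k^3 + 35.1638*k^2 - 7.98*k + 8.7048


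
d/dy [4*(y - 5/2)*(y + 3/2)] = 8*y - 4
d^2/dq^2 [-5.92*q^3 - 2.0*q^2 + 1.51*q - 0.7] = -35.52*q - 4.0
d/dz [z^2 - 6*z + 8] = 2*z - 6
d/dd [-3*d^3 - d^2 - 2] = d*(-9*d - 2)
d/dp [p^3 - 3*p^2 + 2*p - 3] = 3*p^2 - 6*p + 2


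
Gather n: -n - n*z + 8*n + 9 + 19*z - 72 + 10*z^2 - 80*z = n*(7 - z) + 10*z^2 - 61*z - 63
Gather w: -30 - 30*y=-30*y - 30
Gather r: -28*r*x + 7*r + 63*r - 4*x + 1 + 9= r*(70 - 28*x) - 4*x + 10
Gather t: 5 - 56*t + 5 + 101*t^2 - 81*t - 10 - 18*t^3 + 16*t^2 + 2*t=-18*t^3 + 117*t^2 - 135*t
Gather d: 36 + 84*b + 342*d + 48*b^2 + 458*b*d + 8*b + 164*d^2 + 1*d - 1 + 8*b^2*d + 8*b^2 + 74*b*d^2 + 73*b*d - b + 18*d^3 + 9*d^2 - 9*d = 56*b^2 + 91*b + 18*d^3 + d^2*(74*b + 173) + d*(8*b^2 + 531*b + 334) + 35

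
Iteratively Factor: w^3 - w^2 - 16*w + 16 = (w - 4)*(w^2 + 3*w - 4) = (w - 4)*(w - 1)*(w + 4)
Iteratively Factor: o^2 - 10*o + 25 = (o - 5)*(o - 5)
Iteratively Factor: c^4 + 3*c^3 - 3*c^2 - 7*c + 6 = (c + 3)*(c^3 - 3*c + 2) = (c + 2)*(c + 3)*(c^2 - 2*c + 1) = (c - 1)*(c + 2)*(c + 3)*(c - 1)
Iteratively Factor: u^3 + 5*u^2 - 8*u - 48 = (u - 3)*(u^2 + 8*u + 16) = (u - 3)*(u + 4)*(u + 4)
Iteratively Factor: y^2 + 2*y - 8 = (y + 4)*(y - 2)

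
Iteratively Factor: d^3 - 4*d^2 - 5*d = (d - 5)*(d^2 + d) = d*(d - 5)*(d + 1)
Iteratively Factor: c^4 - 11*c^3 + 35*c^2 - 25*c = (c - 1)*(c^3 - 10*c^2 + 25*c) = c*(c - 1)*(c^2 - 10*c + 25) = c*(c - 5)*(c - 1)*(c - 5)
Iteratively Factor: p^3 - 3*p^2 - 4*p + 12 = (p - 3)*(p^2 - 4) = (p - 3)*(p - 2)*(p + 2)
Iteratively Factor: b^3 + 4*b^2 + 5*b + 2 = (b + 1)*(b^2 + 3*b + 2) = (b + 1)*(b + 2)*(b + 1)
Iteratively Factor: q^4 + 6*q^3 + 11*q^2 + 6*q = (q + 1)*(q^3 + 5*q^2 + 6*q) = (q + 1)*(q + 2)*(q^2 + 3*q) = (q + 1)*(q + 2)*(q + 3)*(q)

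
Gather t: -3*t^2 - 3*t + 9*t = -3*t^2 + 6*t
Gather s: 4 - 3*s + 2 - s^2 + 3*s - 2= 4 - s^2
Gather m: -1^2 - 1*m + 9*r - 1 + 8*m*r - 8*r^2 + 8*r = m*(8*r - 1) - 8*r^2 + 17*r - 2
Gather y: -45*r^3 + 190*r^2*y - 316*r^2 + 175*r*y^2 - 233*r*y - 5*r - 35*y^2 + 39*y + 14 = -45*r^3 - 316*r^2 - 5*r + y^2*(175*r - 35) + y*(190*r^2 - 233*r + 39) + 14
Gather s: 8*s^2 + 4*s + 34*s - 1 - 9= 8*s^2 + 38*s - 10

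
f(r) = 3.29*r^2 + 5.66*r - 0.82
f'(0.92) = 11.71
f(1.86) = 21.09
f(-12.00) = 405.02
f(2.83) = 41.55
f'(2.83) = 24.28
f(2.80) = 40.82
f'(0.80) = 10.92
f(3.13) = 49.13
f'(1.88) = 18.03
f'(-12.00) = -73.30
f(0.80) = 5.81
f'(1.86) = 17.90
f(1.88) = 21.45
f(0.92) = 7.17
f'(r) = 6.58*r + 5.66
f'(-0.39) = 3.09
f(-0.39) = -2.53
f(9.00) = 316.61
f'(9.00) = 64.88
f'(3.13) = 26.26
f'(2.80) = 24.08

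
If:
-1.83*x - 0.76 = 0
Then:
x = -0.42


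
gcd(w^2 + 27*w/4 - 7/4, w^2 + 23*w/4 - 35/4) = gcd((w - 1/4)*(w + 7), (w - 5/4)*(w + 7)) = w + 7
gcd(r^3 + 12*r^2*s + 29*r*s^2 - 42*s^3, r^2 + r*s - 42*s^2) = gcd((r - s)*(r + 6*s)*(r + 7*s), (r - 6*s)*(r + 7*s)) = r + 7*s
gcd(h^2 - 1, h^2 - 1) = h^2 - 1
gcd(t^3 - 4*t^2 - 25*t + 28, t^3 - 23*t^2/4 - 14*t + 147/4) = t - 7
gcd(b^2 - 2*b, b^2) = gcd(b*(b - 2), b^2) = b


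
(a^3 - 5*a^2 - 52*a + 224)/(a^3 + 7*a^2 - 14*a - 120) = (a^2 - a - 56)/(a^2 + 11*a + 30)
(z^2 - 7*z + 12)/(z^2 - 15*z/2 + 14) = 2*(z - 3)/(2*z - 7)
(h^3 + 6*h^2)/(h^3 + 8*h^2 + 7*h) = h*(h + 6)/(h^2 + 8*h + 7)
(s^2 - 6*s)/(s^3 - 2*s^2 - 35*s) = (6 - s)/(-s^2 + 2*s + 35)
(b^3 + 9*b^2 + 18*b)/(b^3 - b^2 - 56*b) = (b^2 + 9*b + 18)/(b^2 - b - 56)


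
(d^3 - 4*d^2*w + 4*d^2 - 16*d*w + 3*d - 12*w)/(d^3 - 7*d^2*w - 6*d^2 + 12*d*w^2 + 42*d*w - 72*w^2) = (-d^2 - 4*d - 3)/(-d^2 + 3*d*w + 6*d - 18*w)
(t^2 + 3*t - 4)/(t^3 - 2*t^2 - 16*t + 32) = (t - 1)/(t^2 - 6*t + 8)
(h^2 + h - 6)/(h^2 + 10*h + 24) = (h^2 + h - 6)/(h^2 + 10*h + 24)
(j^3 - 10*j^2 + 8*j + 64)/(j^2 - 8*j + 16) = (j^2 - 6*j - 16)/(j - 4)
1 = 1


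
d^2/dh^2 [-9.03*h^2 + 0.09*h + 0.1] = -18.0600000000000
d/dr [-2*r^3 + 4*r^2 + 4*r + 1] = -6*r^2 + 8*r + 4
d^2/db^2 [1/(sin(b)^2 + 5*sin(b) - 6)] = (-65*sin(b) + sin(3*b) + 19*cos(2*b)/2 - 143/2)/((sin(b) - 1)^2*(sin(b) + 6)^3)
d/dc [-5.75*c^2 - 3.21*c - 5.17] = -11.5*c - 3.21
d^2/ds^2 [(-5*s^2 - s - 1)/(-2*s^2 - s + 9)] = 2*(-6*s^3 + 282*s^2 + 60*s + 433)/(8*s^6 + 12*s^5 - 102*s^4 - 107*s^3 + 459*s^2 + 243*s - 729)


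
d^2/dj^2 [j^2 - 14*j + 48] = 2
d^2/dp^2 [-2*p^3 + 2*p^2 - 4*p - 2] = 4 - 12*p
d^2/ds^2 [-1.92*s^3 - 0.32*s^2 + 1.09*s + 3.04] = -11.52*s - 0.64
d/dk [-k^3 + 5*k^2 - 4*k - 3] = -3*k^2 + 10*k - 4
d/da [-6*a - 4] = -6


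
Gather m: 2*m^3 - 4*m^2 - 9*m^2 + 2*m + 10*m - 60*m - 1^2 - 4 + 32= 2*m^3 - 13*m^2 - 48*m + 27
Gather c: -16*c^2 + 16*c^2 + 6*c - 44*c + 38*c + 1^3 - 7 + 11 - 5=0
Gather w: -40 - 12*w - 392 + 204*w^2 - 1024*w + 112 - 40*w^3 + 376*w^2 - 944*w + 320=-40*w^3 + 580*w^2 - 1980*w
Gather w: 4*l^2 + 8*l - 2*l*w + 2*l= 4*l^2 - 2*l*w + 10*l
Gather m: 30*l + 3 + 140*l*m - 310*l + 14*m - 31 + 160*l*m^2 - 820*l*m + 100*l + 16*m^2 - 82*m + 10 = -180*l + m^2*(160*l + 16) + m*(-680*l - 68) - 18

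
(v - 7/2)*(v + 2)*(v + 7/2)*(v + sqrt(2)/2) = v^4 + sqrt(2)*v^3/2 + 2*v^3 - 49*v^2/4 + sqrt(2)*v^2 - 49*v/2 - 49*sqrt(2)*v/8 - 49*sqrt(2)/4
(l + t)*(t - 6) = l*t - 6*l + t^2 - 6*t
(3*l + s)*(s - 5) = 3*l*s - 15*l + s^2 - 5*s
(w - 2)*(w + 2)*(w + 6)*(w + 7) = w^4 + 13*w^3 + 38*w^2 - 52*w - 168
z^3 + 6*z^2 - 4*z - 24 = (z - 2)*(z + 2)*(z + 6)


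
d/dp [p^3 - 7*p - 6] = 3*p^2 - 7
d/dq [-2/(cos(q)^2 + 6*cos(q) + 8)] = -4*(cos(q) + 3)*sin(q)/(cos(q)^2 + 6*cos(q) + 8)^2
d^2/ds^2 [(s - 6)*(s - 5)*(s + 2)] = 6*s - 18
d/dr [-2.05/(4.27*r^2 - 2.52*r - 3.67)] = (17.507*r - 5.166)/(-4.27*r^2 + 2.52*r + 3.67)^2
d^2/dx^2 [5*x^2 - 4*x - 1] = 10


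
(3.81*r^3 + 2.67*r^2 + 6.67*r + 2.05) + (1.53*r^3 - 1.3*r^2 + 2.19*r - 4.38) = 5.34*r^3 + 1.37*r^2 + 8.86*r - 2.33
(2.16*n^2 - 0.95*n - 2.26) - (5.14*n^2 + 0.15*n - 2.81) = -2.98*n^2 - 1.1*n + 0.55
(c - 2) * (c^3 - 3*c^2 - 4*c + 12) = c^4 - 5*c^3 + 2*c^2 + 20*c - 24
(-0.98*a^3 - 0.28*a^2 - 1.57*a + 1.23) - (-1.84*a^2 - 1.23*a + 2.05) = -0.98*a^3 + 1.56*a^2 - 0.34*a - 0.82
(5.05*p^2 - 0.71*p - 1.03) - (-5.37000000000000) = 5.05*p^2 - 0.71*p + 4.34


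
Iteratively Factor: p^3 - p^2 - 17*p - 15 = (p + 3)*(p^2 - 4*p - 5) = (p + 1)*(p + 3)*(p - 5)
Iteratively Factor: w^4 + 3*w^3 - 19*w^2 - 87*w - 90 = (w + 2)*(w^3 + w^2 - 21*w - 45) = (w + 2)*(w + 3)*(w^2 - 2*w - 15) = (w - 5)*(w + 2)*(w + 3)*(w + 3)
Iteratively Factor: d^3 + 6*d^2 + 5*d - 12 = (d + 4)*(d^2 + 2*d - 3) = (d + 3)*(d + 4)*(d - 1)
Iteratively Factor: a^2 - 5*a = (a)*(a - 5)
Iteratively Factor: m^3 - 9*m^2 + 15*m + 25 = (m + 1)*(m^2 - 10*m + 25) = (m - 5)*(m + 1)*(m - 5)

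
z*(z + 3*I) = z^2 + 3*I*z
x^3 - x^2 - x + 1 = (x - 1)^2*(x + 1)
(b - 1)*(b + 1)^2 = b^3 + b^2 - b - 1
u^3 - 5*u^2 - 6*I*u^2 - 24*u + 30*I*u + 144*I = (u - 8)*(u + 3)*(u - 6*I)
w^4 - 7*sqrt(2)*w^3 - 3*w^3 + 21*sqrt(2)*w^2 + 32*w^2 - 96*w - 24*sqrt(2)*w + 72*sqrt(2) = (w - 3)*(w - 3*sqrt(2))*(w - 2*sqrt(2))^2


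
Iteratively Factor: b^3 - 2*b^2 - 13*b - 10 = (b + 2)*(b^2 - 4*b - 5) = (b + 1)*(b + 2)*(b - 5)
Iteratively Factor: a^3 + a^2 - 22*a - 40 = (a + 2)*(a^2 - a - 20) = (a + 2)*(a + 4)*(a - 5)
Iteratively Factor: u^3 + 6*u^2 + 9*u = (u + 3)*(u^2 + 3*u) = u*(u + 3)*(u + 3)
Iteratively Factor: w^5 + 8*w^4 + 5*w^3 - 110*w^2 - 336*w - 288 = (w + 3)*(w^4 + 5*w^3 - 10*w^2 - 80*w - 96) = (w + 2)*(w + 3)*(w^3 + 3*w^2 - 16*w - 48) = (w + 2)*(w + 3)^2*(w^2 - 16) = (w - 4)*(w + 2)*(w + 3)^2*(w + 4)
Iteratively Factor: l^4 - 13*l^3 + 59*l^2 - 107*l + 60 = (l - 4)*(l^3 - 9*l^2 + 23*l - 15) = (l - 5)*(l - 4)*(l^2 - 4*l + 3) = (l - 5)*(l - 4)*(l - 1)*(l - 3)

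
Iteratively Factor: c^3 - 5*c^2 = (c)*(c^2 - 5*c) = c^2*(c - 5)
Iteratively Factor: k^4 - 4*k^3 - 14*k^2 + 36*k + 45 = (k + 1)*(k^3 - 5*k^2 - 9*k + 45) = (k - 5)*(k + 1)*(k^2 - 9) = (k - 5)*(k + 1)*(k + 3)*(k - 3)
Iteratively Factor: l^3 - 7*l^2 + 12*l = (l - 4)*(l^2 - 3*l) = (l - 4)*(l - 3)*(l)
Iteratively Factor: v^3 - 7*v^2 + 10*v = (v)*(v^2 - 7*v + 10) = v*(v - 2)*(v - 5)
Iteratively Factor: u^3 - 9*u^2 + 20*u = (u)*(u^2 - 9*u + 20) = u*(u - 5)*(u - 4)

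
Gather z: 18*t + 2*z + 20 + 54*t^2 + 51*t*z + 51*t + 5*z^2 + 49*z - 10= 54*t^2 + 69*t + 5*z^2 + z*(51*t + 51) + 10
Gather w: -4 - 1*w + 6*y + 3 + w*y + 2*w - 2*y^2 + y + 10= w*(y + 1) - 2*y^2 + 7*y + 9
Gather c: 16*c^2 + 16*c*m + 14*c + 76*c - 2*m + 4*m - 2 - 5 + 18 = 16*c^2 + c*(16*m + 90) + 2*m + 11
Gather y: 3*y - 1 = 3*y - 1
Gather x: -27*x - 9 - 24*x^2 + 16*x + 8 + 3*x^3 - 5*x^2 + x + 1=3*x^3 - 29*x^2 - 10*x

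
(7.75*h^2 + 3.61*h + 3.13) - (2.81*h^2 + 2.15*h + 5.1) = 4.94*h^2 + 1.46*h - 1.97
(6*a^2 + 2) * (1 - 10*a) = -60*a^3 + 6*a^2 - 20*a + 2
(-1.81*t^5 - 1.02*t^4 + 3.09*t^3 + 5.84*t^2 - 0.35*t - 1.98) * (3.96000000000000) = -7.1676*t^5 - 4.0392*t^4 + 12.2364*t^3 + 23.1264*t^2 - 1.386*t - 7.8408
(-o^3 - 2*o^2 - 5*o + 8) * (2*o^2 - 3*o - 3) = -2*o^5 - o^4 - o^3 + 37*o^2 - 9*o - 24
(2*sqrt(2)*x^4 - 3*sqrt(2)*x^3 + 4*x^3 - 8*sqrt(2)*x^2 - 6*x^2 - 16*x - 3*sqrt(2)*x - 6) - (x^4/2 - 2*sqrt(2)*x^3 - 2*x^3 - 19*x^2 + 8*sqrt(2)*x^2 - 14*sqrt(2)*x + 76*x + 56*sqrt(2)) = -x^4/2 + 2*sqrt(2)*x^4 - sqrt(2)*x^3 + 6*x^3 - 16*sqrt(2)*x^2 + 13*x^2 - 92*x + 11*sqrt(2)*x - 56*sqrt(2) - 6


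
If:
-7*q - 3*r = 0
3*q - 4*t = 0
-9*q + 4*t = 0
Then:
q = 0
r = 0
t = 0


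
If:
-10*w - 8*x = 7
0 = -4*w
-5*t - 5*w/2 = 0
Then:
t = 0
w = 0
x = -7/8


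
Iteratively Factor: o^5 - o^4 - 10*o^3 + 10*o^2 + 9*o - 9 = (o - 1)*(o^4 - 10*o^2 + 9) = (o - 1)*(o + 1)*(o^3 - o^2 - 9*o + 9) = (o - 1)^2*(o + 1)*(o^2 - 9) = (o - 1)^2*(o + 1)*(o + 3)*(o - 3)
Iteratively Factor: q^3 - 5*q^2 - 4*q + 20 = (q + 2)*(q^2 - 7*q + 10) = (q - 2)*(q + 2)*(q - 5)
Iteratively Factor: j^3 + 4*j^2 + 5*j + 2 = (j + 1)*(j^2 + 3*j + 2) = (j + 1)^2*(j + 2)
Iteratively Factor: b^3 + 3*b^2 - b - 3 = (b - 1)*(b^2 + 4*b + 3) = (b - 1)*(b + 1)*(b + 3)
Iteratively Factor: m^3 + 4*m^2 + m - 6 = (m - 1)*(m^2 + 5*m + 6) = (m - 1)*(m + 2)*(m + 3)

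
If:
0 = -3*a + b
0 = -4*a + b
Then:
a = 0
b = 0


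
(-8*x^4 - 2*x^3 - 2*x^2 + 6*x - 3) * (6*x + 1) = -48*x^5 - 20*x^4 - 14*x^3 + 34*x^2 - 12*x - 3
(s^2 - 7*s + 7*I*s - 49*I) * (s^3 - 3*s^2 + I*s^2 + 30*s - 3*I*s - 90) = s^5 - 10*s^4 + 8*I*s^4 + 44*s^3 - 80*I*s^3 - 230*s^2 + 378*I*s^2 + 483*s - 2100*I*s + 4410*I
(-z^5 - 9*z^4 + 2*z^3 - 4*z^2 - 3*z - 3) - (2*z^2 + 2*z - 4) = -z^5 - 9*z^4 + 2*z^3 - 6*z^2 - 5*z + 1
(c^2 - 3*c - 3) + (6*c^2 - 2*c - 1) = 7*c^2 - 5*c - 4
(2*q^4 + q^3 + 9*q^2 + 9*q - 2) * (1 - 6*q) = -12*q^5 - 4*q^4 - 53*q^3 - 45*q^2 + 21*q - 2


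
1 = 1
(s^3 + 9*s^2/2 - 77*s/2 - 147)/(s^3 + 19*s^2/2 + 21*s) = (s^2 + s - 42)/(s*(s + 6))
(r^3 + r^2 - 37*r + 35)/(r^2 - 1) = (r^2 + 2*r - 35)/(r + 1)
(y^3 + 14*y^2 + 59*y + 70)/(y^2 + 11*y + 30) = (y^2 + 9*y + 14)/(y + 6)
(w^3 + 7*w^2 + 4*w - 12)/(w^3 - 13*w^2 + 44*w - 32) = (w^2 + 8*w + 12)/(w^2 - 12*w + 32)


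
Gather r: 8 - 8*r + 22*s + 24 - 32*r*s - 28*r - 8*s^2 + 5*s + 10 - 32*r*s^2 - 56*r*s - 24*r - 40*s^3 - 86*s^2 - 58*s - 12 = r*(-32*s^2 - 88*s - 60) - 40*s^3 - 94*s^2 - 31*s + 30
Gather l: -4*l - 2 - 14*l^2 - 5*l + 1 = -14*l^2 - 9*l - 1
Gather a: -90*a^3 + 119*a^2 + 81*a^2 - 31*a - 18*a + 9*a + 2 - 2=-90*a^3 + 200*a^2 - 40*a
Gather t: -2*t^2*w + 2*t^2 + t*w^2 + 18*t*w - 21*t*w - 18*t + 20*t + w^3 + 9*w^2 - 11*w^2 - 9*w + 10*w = t^2*(2 - 2*w) + t*(w^2 - 3*w + 2) + w^3 - 2*w^2 + w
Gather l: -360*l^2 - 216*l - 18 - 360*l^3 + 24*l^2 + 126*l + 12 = -360*l^3 - 336*l^2 - 90*l - 6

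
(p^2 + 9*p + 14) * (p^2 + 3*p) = p^4 + 12*p^3 + 41*p^2 + 42*p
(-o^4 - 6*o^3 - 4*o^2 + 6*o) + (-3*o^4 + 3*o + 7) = -4*o^4 - 6*o^3 - 4*o^2 + 9*o + 7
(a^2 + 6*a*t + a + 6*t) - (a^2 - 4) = 6*a*t + a + 6*t + 4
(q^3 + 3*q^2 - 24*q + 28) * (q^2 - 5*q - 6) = q^5 - 2*q^4 - 45*q^3 + 130*q^2 + 4*q - 168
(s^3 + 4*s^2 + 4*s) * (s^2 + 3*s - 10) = s^5 + 7*s^4 + 6*s^3 - 28*s^2 - 40*s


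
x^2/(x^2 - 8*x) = x/(x - 8)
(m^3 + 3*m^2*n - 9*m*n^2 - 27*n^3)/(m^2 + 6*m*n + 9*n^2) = m - 3*n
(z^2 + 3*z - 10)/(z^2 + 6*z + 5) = (z - 2)/(z + 1)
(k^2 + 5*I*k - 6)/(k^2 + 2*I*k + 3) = (k + 2*I)/(k - I)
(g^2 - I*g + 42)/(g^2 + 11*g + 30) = (g^2 - I*g + 42)/(g^2 + 11*g + 30)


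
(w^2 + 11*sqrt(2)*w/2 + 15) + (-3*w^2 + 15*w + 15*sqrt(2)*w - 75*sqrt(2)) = -2*w^2 + 15*w + 41*sqrt(2)*w/2 - 75*sqrt(2) + 15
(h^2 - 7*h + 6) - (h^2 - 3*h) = 6 - 4*h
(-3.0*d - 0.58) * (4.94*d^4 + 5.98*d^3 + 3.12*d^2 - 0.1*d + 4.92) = -14.82*d^5 - 20.8052*d^4 - 12.8284*d^3 - 1.5096*d^2 - 14.702*d - 2.8536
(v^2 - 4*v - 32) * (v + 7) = v^3 + 3*v^2 - 60*v - 224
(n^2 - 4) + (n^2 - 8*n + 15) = 2*n^2 - 8*n + 11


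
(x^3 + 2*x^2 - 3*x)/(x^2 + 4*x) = (x^2 + 2*x - 3)/(x + 4)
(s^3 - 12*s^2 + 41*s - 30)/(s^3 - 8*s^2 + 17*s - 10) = (s - 6)/(s - 2)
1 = 1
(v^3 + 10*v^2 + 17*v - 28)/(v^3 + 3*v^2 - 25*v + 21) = (v + 4)/(v - 3)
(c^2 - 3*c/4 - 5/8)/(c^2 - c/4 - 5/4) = (c + 1/2)/(c + 1)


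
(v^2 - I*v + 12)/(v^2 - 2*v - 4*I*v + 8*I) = (v + 3*I)/(v - 2)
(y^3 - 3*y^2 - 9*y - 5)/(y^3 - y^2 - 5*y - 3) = (y - 5)/(y - 3)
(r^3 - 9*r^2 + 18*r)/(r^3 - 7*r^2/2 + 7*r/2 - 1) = 2*r*(r^2 - 9*r + 18)/(2*r^3 - 7*r^2 + 7*r - 2)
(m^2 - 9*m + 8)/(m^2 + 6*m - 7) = (m - 8)/(m + 7)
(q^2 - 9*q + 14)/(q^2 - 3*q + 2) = (q - 7)/(q - 1)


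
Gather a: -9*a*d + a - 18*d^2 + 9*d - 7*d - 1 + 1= a*(1 - 9*d) - 18*d^2 + 2*d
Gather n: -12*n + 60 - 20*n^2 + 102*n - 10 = -20*n^2 + 90*n + 50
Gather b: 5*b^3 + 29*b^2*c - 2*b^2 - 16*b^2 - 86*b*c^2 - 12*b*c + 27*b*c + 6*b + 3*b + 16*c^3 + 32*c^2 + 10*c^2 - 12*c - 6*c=5*b^3 + b^2*(29*c - 18) + b*(-86*c^2 + 15*c + 9) + 16*c^3 + 42*c^2 - 18*c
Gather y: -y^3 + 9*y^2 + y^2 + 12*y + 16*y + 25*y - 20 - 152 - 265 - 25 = -y^3 + 10*y^2 + 53*y - 462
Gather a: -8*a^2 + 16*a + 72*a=-8*a^2 + 88*a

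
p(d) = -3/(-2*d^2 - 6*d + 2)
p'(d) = -3*(4*d + 6)/(-2*d^2 - 6*d + 2)^2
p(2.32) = 0.13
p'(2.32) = -0.09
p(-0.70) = -0.57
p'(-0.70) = -0.35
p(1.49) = 0.26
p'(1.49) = -0.28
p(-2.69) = -0.82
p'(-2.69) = 1.06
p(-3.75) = 0.83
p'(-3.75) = 2.05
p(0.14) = -2.68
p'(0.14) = -15.67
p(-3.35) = 8.70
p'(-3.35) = 186.52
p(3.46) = 0.07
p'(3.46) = -0.03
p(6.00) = 0.03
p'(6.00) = -0.00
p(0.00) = -1.50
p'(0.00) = -4.50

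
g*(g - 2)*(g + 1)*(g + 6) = g^4 + 5*g^3 - 8*g^2 - 12*g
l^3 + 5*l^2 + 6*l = l*(l + 2)*(l + 3)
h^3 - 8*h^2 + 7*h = h*(h - 7)*(h - 1)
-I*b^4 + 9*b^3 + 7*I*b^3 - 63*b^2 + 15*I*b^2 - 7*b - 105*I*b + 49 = (b - 7)*(b + I)*(b + 7*I)*(-I*b + 1)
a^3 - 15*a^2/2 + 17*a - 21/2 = (a - 7/2)*(a - 3)*(a - 1)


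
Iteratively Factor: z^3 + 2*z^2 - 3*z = (z + 3)*(z^2 - z) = z*(z + 3)*(z - 1)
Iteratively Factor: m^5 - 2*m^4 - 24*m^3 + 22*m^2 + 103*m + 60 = (m + 1)*(m^4 - 3*m^3 - 21*m^2 + 43*m + 60) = (m + 1)^2*(m^3 - 4*m^2 - 17*m + 60) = (m - 5)*(m + 1)^2*(m^2 + m - 12) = (m - 5)*(m - 3)*(m + 1)^2*(m + 4)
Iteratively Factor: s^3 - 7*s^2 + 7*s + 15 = (s + 1)*(s^2 - 8*s + 15) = (s - 3)*(s + 1)*(s - 5)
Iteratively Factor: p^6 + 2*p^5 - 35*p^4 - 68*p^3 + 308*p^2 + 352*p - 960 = (p + 4)*(p^5 - 2*p^4 - 27*p^3 + 40*p^2 + 148*p - 240) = (p - 5)*(p + 4)*(p^4 + 3*p^3 - 12*p^2 - 20*p + 48) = (p - 5)*(p + 4)^2*(p^3 - p^2 - 8*p + 12) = (p - 5)*(p - 2)*(p + 4)^2*(p^2 + p - 6) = (p - 5)*(p - 2)^2*(p + 4)^2*(p + 3)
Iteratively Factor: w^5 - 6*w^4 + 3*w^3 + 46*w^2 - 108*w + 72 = (w + 3)*(w^4 - 9*w^3 + 30*w^2 - 44*w + 24) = (w - 2)*(w + 3)*(w^3 - 7*w^2 + 16*w - 12) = (w - 3)*(w - 2)*(w + 3)*(w^2 - 4*w + 4) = (w - 3)*(w - 2)^2*(w + 3)*(w - 2)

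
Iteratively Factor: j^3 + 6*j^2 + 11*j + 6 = (j + 3)*(j^2 + 3*j + 2) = (j + 2)*(j + 3)*(j + 1)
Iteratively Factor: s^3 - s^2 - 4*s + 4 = (s - 2)*(s^2 + s - 2) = (s - 2)*(s - 1)*(s + 2)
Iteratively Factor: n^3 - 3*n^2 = (n)*(n^2 - 3*n) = n*(n - 3)*(n)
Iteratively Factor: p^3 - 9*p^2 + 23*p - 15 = (p - 1)*(p^2 - 8*p + 15) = (p - 3)*(p - 1)*(p - 5)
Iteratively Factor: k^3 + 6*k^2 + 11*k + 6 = (k + 3)*(k^2 + 3*k + 2) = (k + 1)*(k + 3)*(k + 2)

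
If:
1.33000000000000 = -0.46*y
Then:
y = -2.89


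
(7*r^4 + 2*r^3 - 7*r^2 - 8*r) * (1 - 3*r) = -21*r^5 + r^4 + 23*r^3 + 17*r^2 - 8*r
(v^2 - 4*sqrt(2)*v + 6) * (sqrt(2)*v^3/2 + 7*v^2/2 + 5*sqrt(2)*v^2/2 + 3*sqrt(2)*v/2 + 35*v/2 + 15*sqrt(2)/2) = sqrt(2)*v^5/2 - v^4/2 + 5*sqrt(2)*v^4/2 - 19*sqrt(2)*v^3/2 - 5*v^3/2 - 95*sqrt(2)*v^2/2 + 9*v^2 + 9*sqrt(2)*v + 45*v + 45*sqrt(2)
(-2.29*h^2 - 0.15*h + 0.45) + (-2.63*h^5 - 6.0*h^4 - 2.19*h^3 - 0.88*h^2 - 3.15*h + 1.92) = -2.63*h^5 - 6.0*h^4 - 2.19*h^3 - 3.17*h^2 - 3.3*h + 2.37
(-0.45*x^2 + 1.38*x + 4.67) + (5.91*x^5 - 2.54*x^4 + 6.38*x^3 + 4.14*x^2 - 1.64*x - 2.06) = 5.91*x^5 - 2.54*x^4 + 6.38*x^3 + 3.69*x^2 - 0.26*x + 2.61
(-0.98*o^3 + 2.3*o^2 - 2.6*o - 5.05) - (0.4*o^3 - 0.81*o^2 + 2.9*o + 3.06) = -1.38*o^3 + 3.11*o^2 - 5.5*o - 8.11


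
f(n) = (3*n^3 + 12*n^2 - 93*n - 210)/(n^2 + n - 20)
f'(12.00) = 3.41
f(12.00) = 41.07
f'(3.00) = 25.31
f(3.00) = 37.50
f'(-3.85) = 18.48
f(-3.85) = -17.14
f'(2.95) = 23.27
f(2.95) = 36.29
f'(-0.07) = 5.15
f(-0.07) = 10.14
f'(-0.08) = 5.15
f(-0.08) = 10.09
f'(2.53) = 13.53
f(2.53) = 28.90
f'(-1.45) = 5.33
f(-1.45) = 3.05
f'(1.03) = 6.04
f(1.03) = 16.18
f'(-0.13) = 5.13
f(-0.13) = 9.83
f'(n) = (-2*n - 1)*(3*n^3 + 12*n^2 - 93*n - 210)/(n^2 + n - 20)^2 + (9*n^2 + 24*n - 93)/(n^2 + n - 20)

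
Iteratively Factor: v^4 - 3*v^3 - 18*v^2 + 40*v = (v)*(v^3 - 3*v^2 - 18*v + 40) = v*(v - 2)*(v^2 - v - 20) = v*(v - 2)*(v + 4)*(v - 5)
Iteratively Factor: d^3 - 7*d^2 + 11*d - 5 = (d - 1)*(d^2 - 6*d + 5) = (d - 5)*(d - 1)*(d - 1)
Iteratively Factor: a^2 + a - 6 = (a + 3)*(a - 2)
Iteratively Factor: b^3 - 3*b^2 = (b - 3)*(b^2) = b*(b - 3)*(b)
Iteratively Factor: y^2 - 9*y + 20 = (y - 4)*(y - 5)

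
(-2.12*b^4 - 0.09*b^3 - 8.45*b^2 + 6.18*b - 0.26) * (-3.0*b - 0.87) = 6.36*b^5 + 2.1144*b^4 + 25.4283*b^3 - 11.1885*b^2 - 4.5966*b + 0.2262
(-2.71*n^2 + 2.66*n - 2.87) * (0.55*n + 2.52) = -1.4905*n^3 - 5.3662*n^2 + 5.1247*n - 7.2324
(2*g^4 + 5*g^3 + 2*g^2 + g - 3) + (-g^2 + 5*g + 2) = 2*g^4 + 5*g^3 + g^2 + 6*g - 1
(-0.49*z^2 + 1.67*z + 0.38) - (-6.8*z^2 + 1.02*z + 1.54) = 6.31*z^2 + 0.65*z - 1.16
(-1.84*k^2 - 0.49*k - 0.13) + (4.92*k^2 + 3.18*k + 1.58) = 3.08*k^2 + 2.69*k + 1.45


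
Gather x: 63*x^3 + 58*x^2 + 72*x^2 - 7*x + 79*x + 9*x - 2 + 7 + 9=63*x^3 + 130*x^2 + 81*x + 14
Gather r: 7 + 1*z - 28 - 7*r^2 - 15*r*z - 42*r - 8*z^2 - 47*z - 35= -7*r^2 + r*(-15*z - 42) - 8*z^2 - 46*z - 56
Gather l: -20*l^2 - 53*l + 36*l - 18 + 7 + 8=-20*l^2 - 17*l - 3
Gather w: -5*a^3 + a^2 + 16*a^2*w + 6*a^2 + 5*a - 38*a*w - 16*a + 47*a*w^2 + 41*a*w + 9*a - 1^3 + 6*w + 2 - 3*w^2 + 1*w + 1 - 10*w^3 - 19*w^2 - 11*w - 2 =-5*a^3 + 7*a^2 - 2*a - 10*w^3 + w^2*(47*a - 22) + w*(16*a^2 + 3*a - 4)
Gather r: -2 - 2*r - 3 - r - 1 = -3*r - 6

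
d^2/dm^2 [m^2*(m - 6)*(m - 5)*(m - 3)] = 20*m^3 - 168*m^2 + 378*m - 180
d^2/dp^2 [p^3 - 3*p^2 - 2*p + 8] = 6*p - 6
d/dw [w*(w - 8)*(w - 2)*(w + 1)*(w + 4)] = 5*w^4 - 20*w^3 - 90*w^2 + 80*w + 64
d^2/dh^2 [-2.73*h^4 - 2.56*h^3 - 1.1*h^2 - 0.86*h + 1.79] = -32.76*h^2 - 15.36*h - 2.2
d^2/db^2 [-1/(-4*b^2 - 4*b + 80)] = (-b^2 - b + (2*b + 1)^2 + 20)/(2*(b^2 + b - 20)^3)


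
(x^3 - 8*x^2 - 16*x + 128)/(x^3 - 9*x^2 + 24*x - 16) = (x^2 - 4*x - 32)/(x^2 - 5*x + 4)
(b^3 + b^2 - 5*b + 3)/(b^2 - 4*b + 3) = (b^2 + 2*b - 3)/(b - 3)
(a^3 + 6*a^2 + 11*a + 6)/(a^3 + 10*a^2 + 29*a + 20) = (a^2 + 5*a + 6)/(a^2 + 9*a + 20)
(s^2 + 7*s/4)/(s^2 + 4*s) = (s + 7/4)/(s + 4)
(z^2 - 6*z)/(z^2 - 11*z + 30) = z/(z - 5)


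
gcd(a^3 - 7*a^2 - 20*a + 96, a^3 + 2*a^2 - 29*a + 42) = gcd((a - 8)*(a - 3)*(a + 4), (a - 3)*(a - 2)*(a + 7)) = a - 3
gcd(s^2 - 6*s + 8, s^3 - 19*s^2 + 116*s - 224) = s - 4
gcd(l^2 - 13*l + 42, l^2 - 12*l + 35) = l - 7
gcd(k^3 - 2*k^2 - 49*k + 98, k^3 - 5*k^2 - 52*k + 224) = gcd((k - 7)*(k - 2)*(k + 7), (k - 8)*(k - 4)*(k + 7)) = k + 7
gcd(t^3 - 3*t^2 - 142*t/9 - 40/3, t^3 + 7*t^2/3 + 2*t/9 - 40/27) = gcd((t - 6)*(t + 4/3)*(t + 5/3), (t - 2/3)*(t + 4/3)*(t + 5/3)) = t^2 + 3*t + 20/9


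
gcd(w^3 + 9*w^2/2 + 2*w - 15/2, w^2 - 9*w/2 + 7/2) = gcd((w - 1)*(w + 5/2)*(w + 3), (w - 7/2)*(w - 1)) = w - 1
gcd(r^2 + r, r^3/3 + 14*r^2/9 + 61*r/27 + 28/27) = r + 1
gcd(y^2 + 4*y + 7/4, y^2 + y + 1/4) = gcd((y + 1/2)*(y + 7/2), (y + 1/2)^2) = y + 1/2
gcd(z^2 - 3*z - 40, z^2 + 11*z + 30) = z + 5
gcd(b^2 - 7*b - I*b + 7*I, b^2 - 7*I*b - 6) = b - I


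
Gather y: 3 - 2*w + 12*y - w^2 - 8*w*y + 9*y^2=-w^2 - 2*w + 9*y^2 + y*(12 - 8*w) + 3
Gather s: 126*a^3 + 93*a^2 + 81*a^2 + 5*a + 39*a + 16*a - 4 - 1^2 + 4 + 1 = 126*a^3 + 174*a^2 + 60*a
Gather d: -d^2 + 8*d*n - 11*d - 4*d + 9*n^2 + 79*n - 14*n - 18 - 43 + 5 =-d^2 + d*(8*n - 15) + 9*n^2 + 65*n - 56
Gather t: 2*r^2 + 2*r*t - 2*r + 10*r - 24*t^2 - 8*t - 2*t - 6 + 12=2*r^2 + 8*r - 24*t^2 + t*(2*r - 10) + 6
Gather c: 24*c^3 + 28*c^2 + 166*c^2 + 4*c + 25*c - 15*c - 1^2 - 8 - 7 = 24*c^3 + 194*c^2 + 14*c - 16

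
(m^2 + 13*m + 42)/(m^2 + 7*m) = (m + 6)/m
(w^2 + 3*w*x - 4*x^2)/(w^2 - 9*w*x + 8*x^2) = (-w - 4*x)/(-w + 8*x)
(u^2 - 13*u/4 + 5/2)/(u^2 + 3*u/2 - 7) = (4*u - 5)/(2*(2*u + 7))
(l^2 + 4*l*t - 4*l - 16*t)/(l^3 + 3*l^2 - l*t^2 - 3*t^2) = (l^2 + 4*l*t - 4*l - 16*t)/(l^3 + 3*l^2 - l*t^2 - 3*t^2)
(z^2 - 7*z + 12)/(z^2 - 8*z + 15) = (z - 4)/(z - 5)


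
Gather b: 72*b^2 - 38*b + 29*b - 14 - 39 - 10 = 72*b^2 - 9*b - 63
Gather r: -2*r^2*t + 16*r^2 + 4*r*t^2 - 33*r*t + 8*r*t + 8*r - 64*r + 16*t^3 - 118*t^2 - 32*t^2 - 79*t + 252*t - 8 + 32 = r^2*(16 - 2*t) + r*(4*t^2 - 25*t - 56) + 16*t^3 - 150*t^2 + 173*t + 24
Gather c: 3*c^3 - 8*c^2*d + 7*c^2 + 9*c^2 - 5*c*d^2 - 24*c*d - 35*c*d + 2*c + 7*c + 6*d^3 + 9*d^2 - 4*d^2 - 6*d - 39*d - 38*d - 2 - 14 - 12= 3*c^3 + c^2*(16 - 8*d) + c*(-5*d^2 - 59*d + 9) + 6*d^3 + 5*d^2 - 83*d - 28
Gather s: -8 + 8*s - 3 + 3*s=11*s - 11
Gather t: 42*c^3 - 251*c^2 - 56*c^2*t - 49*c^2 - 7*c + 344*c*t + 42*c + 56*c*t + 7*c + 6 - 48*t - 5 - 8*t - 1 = 42*c^3 - 300*c^2 + 42*c + t*(-56*c^2 + 400*c - 56)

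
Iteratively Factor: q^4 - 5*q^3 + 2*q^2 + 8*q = (q - 4)*(q^3 - q^2 - 2*q) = q*(q - 4)*(q^2 - q - 2) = q*(q - 4)*(q + 1)*(q - 2)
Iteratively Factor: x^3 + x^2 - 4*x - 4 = (x + 1)*(x^2 - 4) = (x + 1)*(x + 2)*(x - 2)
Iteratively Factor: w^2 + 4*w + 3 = (w + 3)*(w + 1)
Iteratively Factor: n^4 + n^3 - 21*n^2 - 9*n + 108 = (n - 3)*(n^3 + 4*n^2 - 9*n - 36) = (n - 3)*(n + 4)*(n^2 - 9) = (n - 3)*(n + 3)*(n + 4)*(n - 3)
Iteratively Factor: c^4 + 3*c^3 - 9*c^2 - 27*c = (c)*(c^3 + 3*c^2 - 9*c - 27) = c*(c + 3)*(c^2 - 9) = c*(c + 3)^2*(c - 3)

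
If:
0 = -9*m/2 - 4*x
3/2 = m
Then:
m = 3/2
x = -27/16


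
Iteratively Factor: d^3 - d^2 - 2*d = (d)*(d^2 - d - 2) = d*(d - 2)*(d + 1)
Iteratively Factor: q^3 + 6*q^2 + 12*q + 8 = (q + 2)*(q^2 + 4*q + 4) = (q + 2)^2*(q + 2)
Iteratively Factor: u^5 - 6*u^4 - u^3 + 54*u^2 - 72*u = (u - 4)*(u^4 - 2*u^3 - 9*u^2 + 18*u) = (u - 4)*(u - 2)*(u^3 - 9*u) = u*(u - 4)*(u - 2)*(u^2 - 9) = u*(u - 4)*(u - 3)*(u - 2)*(u + 3)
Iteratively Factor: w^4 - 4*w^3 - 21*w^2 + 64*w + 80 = (w - 4)*(w^3 - 21*w - 20) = (w - 5)*(w - 4)*(w^2 + 5*w + 4) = (w - 5)*(w - 4)*(w + 1)*(w + 4)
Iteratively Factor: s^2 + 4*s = (s + 4)*(s)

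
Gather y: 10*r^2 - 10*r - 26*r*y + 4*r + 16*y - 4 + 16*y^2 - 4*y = 10*r^2 - 6*r + 16*y^2 + y*(12 - 26*r) - 4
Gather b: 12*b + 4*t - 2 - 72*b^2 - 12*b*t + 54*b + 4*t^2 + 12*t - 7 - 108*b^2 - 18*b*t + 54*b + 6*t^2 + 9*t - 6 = -180*b^2 + b*(120 - 30*t) + 10*t^2 + 25*t - 15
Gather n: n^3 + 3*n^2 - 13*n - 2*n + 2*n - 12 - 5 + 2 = n^3 + 3*n^2 - 13*n - 15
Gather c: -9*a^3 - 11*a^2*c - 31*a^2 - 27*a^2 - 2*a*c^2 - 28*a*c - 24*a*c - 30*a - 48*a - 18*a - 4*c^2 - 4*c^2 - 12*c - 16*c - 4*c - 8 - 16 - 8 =-9*a^3 - 58*a^2 - 96*a + c^2*(-2*a - 8) + c*(-11*a^2 - 52*a - 32) - 32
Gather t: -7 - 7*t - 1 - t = -8*t - 8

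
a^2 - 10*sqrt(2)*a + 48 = (a - 6*sqrt(2))*(a - 4*sqrt(2))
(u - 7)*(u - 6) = u^2 - 13*u + 42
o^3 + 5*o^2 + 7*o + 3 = (o + 1)^2*(o + 3)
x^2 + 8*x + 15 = (x + 3)*(x + 5)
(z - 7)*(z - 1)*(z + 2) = z^3 - 6*z^2 - 9*z + 14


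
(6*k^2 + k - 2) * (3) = 18*k^2 + 3*k - 6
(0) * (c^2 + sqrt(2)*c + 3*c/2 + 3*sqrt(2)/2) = 0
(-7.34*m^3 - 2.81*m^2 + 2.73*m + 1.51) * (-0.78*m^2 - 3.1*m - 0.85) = 5.7252*m^5 + 24.9458*m^4 + 12.8206*m^3 - 7.2523*m^2 - 7.0015*m - 1.2835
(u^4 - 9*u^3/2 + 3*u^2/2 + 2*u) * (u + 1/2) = u^5 - 4*u^4 - 3*u^3/4 + 11*u^2/4 + u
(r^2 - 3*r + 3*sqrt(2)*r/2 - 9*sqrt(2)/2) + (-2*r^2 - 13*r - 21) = -r^2 - 16*r + 3*sqrt(2)*r/2 - 21 - 9*sqrt(2)/2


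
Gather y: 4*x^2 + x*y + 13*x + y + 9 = 4*x^2 + 13*x + y*(x + 1) + 9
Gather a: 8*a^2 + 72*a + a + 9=8*a^2 + 73*a + 9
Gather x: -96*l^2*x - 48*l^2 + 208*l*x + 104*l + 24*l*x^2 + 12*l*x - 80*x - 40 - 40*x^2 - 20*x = -48*l^2 + 104*l + x^2*(24*l - 40) + x*(-96*l^2 + 220*l - 100) - 40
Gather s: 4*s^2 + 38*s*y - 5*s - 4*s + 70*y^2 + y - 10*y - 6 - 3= 4*s^2 + s*(38*y - 9) + 70*y^2 - 9*y - 9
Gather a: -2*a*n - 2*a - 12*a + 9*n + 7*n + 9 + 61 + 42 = a*(-2*n - 14) + 16*n + 112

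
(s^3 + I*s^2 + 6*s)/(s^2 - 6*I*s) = (s^2 + I*s + 6)/(s - 6*I)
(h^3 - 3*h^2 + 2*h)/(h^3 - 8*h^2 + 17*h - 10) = h/(h - 5)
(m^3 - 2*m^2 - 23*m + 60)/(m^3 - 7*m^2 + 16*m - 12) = (m^2 + m - 20)/(m^2 - 4*m + 4)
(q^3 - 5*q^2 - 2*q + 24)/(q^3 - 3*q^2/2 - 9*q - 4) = 2*(q - 3)/(2*q + 1)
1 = 1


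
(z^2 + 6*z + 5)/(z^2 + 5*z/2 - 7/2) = 2*(z^2 + 6*z + 5)/(2*z^2 + 5*z - 7)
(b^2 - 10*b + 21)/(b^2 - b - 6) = (b - 7)/(b + 2)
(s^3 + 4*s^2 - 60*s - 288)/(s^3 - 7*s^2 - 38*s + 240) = (s + 6)/(s - 5)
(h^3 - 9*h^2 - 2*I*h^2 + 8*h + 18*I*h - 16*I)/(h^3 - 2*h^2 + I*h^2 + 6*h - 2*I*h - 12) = (h^2 - 9*h + 8)/(h^2 + h*(-2 + 3*I) - 6*I)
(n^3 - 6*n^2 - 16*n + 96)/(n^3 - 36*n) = (n^2 - 16)/(n*(n + 6))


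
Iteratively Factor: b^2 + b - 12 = (b - 3)*(b + 4)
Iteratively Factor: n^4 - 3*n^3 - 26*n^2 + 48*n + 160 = (n - 5)*(n^3 + 2*n^2 - 16*n - 32) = (n - 5)*(n - 4)*(n^2 + 6*n + 8) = (n - 5)*(n - 4)*(n + 2)*(n + 4)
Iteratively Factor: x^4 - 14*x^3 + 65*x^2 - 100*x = (x)*(x^3 - 14*x^2 + 65*x - 100) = x*(x - 4)*(x^2 - 10*x + 25) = x*(x - 5)*(x - 4)*(x - 5)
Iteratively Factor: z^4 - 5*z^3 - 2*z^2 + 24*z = (z - 4)*(z^3 - z^2 - 6*z) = (z - 4)*(z - 3)*(z^2 + 2*z) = z*(z - 4)*(z - 3)*(z + 2)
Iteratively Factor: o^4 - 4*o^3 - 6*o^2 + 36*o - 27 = (o + 3)*(o^3 - 7*o^2 + 15*o - 9) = (o - 3)*(o + 3)*(o^2 - 4*o + 3) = (o - 3)*(o - 1)*(o + 3)*(o - 3)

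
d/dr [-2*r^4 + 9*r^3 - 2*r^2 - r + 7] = -8*r^3 + 27*r^2 - 4*r - 1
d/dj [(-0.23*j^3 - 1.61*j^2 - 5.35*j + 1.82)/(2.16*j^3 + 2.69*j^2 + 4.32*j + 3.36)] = (2.8589*j^4 + 21.1248*j^3 - 6.6757*j^2 - 20.6108*j - 25.8384)/(4.6656*j^6 + 11.6208*j^5 + 25.8985*j^4 + 37.7568*j^3 + 36.7392*j^2 + 29.0304*j + 11.2896)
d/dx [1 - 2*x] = -2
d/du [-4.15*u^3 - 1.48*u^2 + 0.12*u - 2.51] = -12.45*u^2 - 2.96*u + 0.12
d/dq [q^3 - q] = 3*q^2 - 1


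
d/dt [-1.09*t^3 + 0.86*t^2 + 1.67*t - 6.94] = -3.27*t^2 + 1.72*t + 1.67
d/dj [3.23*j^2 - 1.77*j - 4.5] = 6.46*j - 1.77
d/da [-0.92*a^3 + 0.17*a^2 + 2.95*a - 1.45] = -2.76*a^2 + 0.34*a + 2.95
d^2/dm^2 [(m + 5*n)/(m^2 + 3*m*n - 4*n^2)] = 2*((m + 5*n)*(2*m + 3*n)^2 - (3*m + 8*n)*(m^2 + 3*m*n - 4*n^2))/(m^2 + 3*m*n - 4*n^2)^3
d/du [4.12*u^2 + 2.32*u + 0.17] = 8.24*u + 2.32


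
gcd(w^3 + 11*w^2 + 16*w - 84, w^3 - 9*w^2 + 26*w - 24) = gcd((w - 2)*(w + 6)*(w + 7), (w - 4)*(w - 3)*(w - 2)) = w - 2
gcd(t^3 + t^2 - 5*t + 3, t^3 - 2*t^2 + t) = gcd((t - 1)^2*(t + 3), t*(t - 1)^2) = t^2 - 2*t + 1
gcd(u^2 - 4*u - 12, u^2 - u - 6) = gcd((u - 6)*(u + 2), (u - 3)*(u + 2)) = u + 2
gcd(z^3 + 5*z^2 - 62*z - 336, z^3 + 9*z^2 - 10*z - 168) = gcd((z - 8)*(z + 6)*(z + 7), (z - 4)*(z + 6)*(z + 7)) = z^2 + 13*z + 42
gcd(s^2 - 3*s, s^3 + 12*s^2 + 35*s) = s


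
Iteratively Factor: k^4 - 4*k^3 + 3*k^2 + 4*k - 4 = (k - 2)*(k^3 - 2*k^2 - k + 2) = (k - 2)*(k + 1)*(k^2 - 3*k + 2) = (k - 2)^2*(k + 1)*(k - 1)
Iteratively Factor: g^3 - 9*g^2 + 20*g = (g)*(g^2 - 9*g + 20) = g*(g - 4)*(g - 5)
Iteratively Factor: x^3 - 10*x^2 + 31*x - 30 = (x - 3)*(x^2 - 7*x + 10) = (x - 5)*(x - 3)*(x - 2)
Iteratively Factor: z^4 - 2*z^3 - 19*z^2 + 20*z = (z + 4)*(z^3 - 6*z^2 + 5*z) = (z - 5)*(z + 4)*(z^2 - z) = z*(z - 5)*(z + 4)*(z - 1)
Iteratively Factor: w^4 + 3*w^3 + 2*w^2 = (w + 2)*(w^3 + w^2) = w*(w + 2)*(w^2 + w) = w^2*(w + 2)*(w + 1)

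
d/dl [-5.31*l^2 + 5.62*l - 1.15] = 5.62 - 10.62*l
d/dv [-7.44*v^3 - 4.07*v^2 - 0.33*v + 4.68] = -22.32*v^2 - 8.14*v - 0.33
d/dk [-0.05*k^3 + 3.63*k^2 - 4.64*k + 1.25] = -0.15*k^2 + 7.26*k - 4.64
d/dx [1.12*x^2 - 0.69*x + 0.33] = 2.24*x - 0.69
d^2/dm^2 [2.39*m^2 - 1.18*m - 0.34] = 4.78000000000000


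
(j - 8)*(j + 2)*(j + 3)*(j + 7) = j^4 + 4*j^3 - 55*j^2 - 286*j - 336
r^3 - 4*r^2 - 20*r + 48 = (r - 6)*(r - 2)*(r + 4)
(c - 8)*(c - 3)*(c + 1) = c^3 - 10*c^2 + 13*c + 24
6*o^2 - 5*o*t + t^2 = (-3*o + t)*(-2*o + t)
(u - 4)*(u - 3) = u^2 - 7*u + 12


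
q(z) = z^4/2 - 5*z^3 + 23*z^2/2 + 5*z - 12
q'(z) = 2*z^3 - 15*z^2 + 23*z + 5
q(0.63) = -5.46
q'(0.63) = 14.04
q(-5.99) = 2088.97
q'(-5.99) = -1100.82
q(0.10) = -11.39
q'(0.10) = 7.15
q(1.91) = 11.32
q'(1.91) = 8.14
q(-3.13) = 286.33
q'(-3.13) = -275.27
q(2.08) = 12.52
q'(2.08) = 5.94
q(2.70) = 13.49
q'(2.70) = -2.88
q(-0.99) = -0.35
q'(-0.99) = -34.41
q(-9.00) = 7800.00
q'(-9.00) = -2875.00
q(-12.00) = 20592.00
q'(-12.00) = -5887.00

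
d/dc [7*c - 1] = 7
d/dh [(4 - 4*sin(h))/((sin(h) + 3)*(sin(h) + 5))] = 4*(sin(h)^2 - 2*sin(h) - 23)*cos(h)/((sin(h) + 3)^2*(sin(h) + 5)^2)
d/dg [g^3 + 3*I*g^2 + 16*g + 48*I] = 3*g^2 + 6*I*g + 16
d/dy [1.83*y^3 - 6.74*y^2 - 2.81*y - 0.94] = 5.49*y^2 - 13.48*y - 2.81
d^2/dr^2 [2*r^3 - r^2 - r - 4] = 12*r - 2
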